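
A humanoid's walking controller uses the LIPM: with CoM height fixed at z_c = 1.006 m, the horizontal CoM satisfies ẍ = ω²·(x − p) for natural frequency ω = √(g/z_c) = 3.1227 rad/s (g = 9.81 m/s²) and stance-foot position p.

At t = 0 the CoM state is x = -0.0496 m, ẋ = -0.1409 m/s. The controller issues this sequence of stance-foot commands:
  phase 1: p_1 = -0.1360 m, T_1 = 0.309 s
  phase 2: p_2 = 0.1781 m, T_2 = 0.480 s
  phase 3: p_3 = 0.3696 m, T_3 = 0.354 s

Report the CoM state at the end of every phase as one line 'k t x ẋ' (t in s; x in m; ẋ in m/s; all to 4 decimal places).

phase 1: p=-0.1360, T=0.309, ωT=0.964914, cosh=1.502789, sinh=1.121773; start (x,ẋ)=(-0.049600, -0.140900) → end (x,ẋ)=(-0.056775, 0.090913)
phase 2: p=0.1781, T=0.480, ωT=1.498896, cosh=2.350060, sinh=2.126684; start (x,ẋ)=(-0.056775, 0.090913) → end (x,ẋ)=(-0.311955, -1.346151)
phase 3: p=0.3696, T=0.354, ωT=1.105436, cosh=1.675804, sinh=1.344737; start (x,ẋ)=(-0.311955, -1.346151) → end (x,ẋ)=(-1.352249, -5.117876)

1 0.3090 -0.0568 0.0909
2 0.7890 -0.3120 -1.3462
3 1.1430 -1.3522 -5.1179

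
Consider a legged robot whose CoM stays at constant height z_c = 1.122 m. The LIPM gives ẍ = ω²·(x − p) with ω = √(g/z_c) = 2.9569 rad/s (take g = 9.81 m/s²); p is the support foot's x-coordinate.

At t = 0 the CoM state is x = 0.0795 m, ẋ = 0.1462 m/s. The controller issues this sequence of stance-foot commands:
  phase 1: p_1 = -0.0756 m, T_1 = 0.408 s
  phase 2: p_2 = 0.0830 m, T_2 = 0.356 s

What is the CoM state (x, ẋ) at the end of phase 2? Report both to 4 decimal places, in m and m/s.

phase 1: p=-0.0756, T=0.408, ωT=1.206415, cosh=1.820376, sinh=1.521108; start (x,ẋ)=(0.079500, 0.146200) → end (x,ẋ)=(0.281950, 0.963742)
phase 2: p=0.0830, T=0.356, ωT=1.052656, cosh=1.607131, sinh=1.258121; start (x,ẋ)=(0.281950, 0.963742) → end (x,ẋ)=(0.812797, 2.288980)

x = 0.8128, ẋ = 2.2890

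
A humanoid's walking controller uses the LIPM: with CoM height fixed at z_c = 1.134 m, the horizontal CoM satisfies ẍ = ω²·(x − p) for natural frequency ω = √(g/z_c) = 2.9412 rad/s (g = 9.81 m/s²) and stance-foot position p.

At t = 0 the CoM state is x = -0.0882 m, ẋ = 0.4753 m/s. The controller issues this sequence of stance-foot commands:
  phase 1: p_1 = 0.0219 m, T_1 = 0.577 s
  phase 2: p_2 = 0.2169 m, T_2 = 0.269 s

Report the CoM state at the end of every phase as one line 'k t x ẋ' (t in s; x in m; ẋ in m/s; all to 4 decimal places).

1 0.5770 0.1376 0.4866
2 0.8460 0.2564 0.4425

phase 1: p=0.0219, T=0.577, ωT=1.697072, cosh=2.820582, sinh=2.637363; start (x,ẋ)=(-0.088200, 0.475300) → end (x,ẋ)=(0.137554, 0.486576)
phase 2: p=0.2169, T=0.269, ωT=0.791183, cosh=1.329656, sinh=0.876348; start (x,ẋ)=(0.137554, 0.486576) → end (x,ẋ)=(0.256375, 0.442462)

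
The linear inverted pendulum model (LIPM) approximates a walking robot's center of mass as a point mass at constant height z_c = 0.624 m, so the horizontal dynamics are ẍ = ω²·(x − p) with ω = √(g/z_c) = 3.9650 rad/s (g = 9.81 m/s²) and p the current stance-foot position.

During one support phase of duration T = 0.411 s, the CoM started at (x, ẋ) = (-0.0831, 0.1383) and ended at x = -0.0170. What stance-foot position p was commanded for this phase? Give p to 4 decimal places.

p = -0.0713

ωT = 3.9650·0.411 = 1.629615; cosh(ωT) = 2.648958, sinh(ωT) = 2.452953
x(T) = p + (x₀−p)·cosh(ωT) + (ẋ₀/ω)·sinh(ωT) ⇒ p·(1 − cosh) = x(T) − x₀·cosh − (ẋ₀/ω)·sinh
numerator   = -0.0170 − (-0.0831)·2.648958 − (0.1383/3.9650)·2.452953 = 0.117569
denominator = 1 − 2.648958 = -1.648958
p = 0.117569 / -1.648958 = -0.0713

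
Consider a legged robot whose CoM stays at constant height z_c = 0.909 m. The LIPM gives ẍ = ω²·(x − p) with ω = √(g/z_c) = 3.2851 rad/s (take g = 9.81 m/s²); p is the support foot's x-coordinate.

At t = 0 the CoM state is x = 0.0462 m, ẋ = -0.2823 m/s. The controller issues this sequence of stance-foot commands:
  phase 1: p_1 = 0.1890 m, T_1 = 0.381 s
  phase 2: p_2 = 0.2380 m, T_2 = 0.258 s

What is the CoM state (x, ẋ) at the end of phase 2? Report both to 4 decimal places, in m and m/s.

phase 1: p=0.1890, T=0.381, ωT=1.251623, cosh=1.891026, sinh=1.604986; start (x,ẋ)=(0.046200, -0.282300) → end (x,ẋ)=(-0.218961, -1.286756)
phase 2: p=0.2380, T=0.258, ωT=0.847556, cosh=1.381198, sinh=0.952737; start (x,ẋ)=(-0.218961, -1.286756) → end (x,ẋ)=(-0.766335, -3.207476)

x = -0.7663, ẋ = -3.2075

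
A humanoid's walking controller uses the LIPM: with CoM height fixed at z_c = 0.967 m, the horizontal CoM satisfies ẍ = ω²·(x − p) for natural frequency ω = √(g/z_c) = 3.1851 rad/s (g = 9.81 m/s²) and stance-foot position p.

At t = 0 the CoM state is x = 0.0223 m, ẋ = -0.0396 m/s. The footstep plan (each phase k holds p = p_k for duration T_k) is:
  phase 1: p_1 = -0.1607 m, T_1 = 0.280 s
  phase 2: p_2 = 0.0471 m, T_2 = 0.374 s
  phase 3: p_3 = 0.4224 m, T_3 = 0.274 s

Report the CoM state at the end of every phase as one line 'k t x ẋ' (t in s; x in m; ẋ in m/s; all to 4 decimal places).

1 0.2800 0.0874 0.5351
2 0.6540 0.3705 1.1536
3 0.9280 0.7072 1.4582

phase 1: p=-0.1607, T=0.280, ωT=0.891828, cosh=1.424745, sinh=1.014840; start (x,ẋ)=(0.022300, -0.039600) → end (x,ẋ)=(0.087411, 0.535103)
phase 2: p=0.0471, T=0.374, ωT=1.191227, cosh=1.797483, sinh=1.493635; start (x,ẋ)=(0.087411, 0.535103) → end (x,ẋ)=(0.370492, 1.153613)
phase 3: p=0.4224, T=0.274, ωT=0.872717, cosh=1.405610, sinh=0.987796; start (x,ẋ)=(0.370492, 1.153613) → end (x,ẋ)=(0.707208, 1.458217)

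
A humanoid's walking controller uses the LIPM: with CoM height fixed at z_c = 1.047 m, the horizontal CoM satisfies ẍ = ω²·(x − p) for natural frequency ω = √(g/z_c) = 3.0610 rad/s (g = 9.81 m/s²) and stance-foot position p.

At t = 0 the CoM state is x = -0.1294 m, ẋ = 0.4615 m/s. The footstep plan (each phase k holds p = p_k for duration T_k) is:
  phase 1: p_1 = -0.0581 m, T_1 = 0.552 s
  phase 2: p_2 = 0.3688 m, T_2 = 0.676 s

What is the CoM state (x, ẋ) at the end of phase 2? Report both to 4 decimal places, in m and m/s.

phase 1: p=-0.0581, T=0.552, ωT=1.689672, cosh=2.801142, sinh=2.616562; start (x,ẋ)=(-0.129400, 0.461500) → end (x,ẋ)=(0.136672, 0.721664)
phase 2: p=0.3688, T=0.676, ωT=2.069236, cosh=4.022527, sinh=3.896244; start (x,ẋ)=(0.136672, 0.721664) → end (x,ẋ)=(0.353640, 0.134457)

x = 0.3536, ẋ = 0.1345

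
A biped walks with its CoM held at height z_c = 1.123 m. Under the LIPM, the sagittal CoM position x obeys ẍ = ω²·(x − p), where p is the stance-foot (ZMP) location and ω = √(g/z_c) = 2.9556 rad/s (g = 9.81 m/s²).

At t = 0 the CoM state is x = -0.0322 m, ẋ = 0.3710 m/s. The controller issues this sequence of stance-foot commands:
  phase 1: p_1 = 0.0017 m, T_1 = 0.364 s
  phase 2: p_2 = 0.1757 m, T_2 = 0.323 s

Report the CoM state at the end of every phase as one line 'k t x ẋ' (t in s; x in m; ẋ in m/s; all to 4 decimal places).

phase 1: p=0.0017, T=0.364, ωT=1.075838, cosh=1.636731, sinh=1.295719; start (x,ẋ)=(-0.032200, 0.371000) → end (x,ẋ)=(0.108859, 0.477403)
phase 2: p=0.1757, T=0.323, ωT=0.954659, cosh=1.491364, sinh=1.106420; start (x,ẋ)=(0.108859, 0.477403) → end (x,ẋ)=(0.254730, 0.493403)

1 0.3640 0.1089 0.4774
2 0.6870 0.2547 0.4934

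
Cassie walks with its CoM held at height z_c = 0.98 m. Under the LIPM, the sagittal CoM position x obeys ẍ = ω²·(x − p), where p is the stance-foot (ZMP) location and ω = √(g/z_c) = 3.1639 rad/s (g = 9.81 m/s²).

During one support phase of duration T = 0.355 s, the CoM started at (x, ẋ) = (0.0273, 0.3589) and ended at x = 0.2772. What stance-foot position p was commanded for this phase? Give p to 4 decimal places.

p = -0.1069

ωT = 3.1639·0.355 = 1.123185; cosh(ωT) = 1.699936, sinh(ωT) = 1.374694
x(T) = p + (x₀−p)·cosh(ωT) + (ẋ₀/ω)·sinh(ωT) ⇒ p·(1 − cosh) = x(T) − x₀·cosh − (ẋ₀/ω)·sinh
numerator   = 0.2772 − (0.0273)·1.699936 − (0.3589/3.1639)·1.374694 = 0.074852
denominator = 1 − 1.699936 = -0.699936
p = 0.074852 / -0.699936 = -0.1069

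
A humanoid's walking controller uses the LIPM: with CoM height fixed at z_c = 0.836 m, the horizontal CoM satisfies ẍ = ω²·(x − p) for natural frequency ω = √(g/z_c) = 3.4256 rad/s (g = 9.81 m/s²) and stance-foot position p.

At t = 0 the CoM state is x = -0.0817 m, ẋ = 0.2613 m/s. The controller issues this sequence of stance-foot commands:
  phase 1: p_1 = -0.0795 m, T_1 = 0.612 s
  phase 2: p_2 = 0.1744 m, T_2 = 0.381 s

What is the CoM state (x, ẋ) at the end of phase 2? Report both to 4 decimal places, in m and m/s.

x = 0.7821, ẋ = 2.3265

phase 1: p=-0.0795, T=0.612, ωT=2.096467, cosh=4.130131, sinh=4.007241; start (x,ẋ)=(-0.081700, 0.261300) → end (x,ẋ)=(0.217080, 1.049003)
phase 2: p=0.1744, T=0.381, ωT=1.305154, cosh=1.979693, sinh=1.708562; start (x,ẋ)=(0.217080, 1.049003) → end (x,ẋ)=(0.782098, 2.326507)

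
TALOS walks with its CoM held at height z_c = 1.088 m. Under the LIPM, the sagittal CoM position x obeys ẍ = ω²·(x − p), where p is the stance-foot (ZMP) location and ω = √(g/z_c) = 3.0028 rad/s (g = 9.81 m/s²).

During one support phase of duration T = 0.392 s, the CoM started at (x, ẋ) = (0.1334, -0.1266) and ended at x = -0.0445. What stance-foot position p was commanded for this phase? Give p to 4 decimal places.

p = 0.2828

ωT = 3.0028·0.392 = 1.177098; cosh(ωT) = 1.776557, sinh(ωT) = 1.468385
x(T) = p + (x₀−p)·cosh(ωT) + (ẋ₀/ω)·sinh(ωT) ⇒ p·(1 − cosh) = x(T) − x₀·cosh − (ẋ₀/ω)·sinh
numerator   = -0.0445 − (0.1334)·1.776557 − (-0.1266/3.0028)·1.468385 = -0.219585
denominator = 1 − 1.776557 = -0.776557
p = -0.219585 / -0.776557 = 0.2828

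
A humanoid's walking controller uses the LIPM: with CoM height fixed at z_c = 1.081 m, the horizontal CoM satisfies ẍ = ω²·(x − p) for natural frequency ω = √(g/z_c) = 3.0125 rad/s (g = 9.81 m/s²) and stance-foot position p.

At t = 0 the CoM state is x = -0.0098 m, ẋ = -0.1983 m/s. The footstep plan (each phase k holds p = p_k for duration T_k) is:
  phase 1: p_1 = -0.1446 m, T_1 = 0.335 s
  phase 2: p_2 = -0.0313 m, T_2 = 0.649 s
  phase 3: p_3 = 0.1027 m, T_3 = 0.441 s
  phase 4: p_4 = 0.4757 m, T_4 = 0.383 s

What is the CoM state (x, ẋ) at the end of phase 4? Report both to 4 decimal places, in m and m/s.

x = 2.2277, ẋ = 5.6676

phase 1: p=-0.1446, T=0.335, ωT=1.009188, cosh=1.553943, sinh=1.189428; start (x,ẋ)=(-0.009800, -0.198300) → end (x,ẋ)=(-0.013423, 0.174862)
phase 2: p=-0.0313, T=0.649, ωT=1.955113, cosh=3.603131, sinh=3.461583; start (x,ẋ)=(-0.013423, 0.174862) → end (x,ẋ)=(0.234041, 0.816468)
phase 3: p=0.1027, T=0.441, ωT=1.328512, cosh=2.020147, sinh=1.755276; start (x,ẋ)=(0.234041, 0.816468) → end (x,ẋ)=(0.843754, 2.343885)
phase 4: p=0.4757, T=0.383, ωT=1.153788, cosh=1.742809, sinh=1.427369; start (x,ẋ)=(0.843754, 2.343885) → end (x,ẋ)=(2.227717, 5.667557)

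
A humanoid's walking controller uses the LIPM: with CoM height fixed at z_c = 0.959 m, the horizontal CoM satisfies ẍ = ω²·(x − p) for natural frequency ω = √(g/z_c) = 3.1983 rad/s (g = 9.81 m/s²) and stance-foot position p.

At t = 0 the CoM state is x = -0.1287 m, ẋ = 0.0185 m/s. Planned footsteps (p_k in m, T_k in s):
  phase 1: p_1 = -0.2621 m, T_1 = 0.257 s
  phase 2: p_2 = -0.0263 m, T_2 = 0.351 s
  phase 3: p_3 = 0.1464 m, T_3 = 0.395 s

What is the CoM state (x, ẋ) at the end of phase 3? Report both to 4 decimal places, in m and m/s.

phase 1: p=-0.2621, T=0.257, ωT=0.821963, cosh=1.357265, sinh=0.917697; start (x,ẋ)=(-0.128700, 0.018500) → end (x,ẋ)=(-0.075733, 0.416648)
phase 2: p=-0.0263, T=0.351, ωT=1.122603, cosh=1.699137, sinh=1.373706; start (x,ẋ)=(-0.075733, 0.416648) → end (x,ẋ)=(0.068662, 0.490758)
phase 3: p=0.1464, T=0.395, ωT=1.263329, cosh=1.909943, sinh=1.627232; start (x,ẋ)=(0.068662, 0.490758) → end (x,ẋ)=(0.247613, 0.532743)

x = 0.2476, ẋ = 0.5327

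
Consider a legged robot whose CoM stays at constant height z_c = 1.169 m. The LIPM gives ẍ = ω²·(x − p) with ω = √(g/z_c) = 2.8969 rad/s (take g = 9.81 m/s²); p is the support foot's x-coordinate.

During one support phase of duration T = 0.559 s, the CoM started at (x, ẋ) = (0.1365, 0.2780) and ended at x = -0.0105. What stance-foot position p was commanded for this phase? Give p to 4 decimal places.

p = 0.3704

ωT = 2.8969·0.559 = 1.619367; cosh(ωT) = 2.623959, sinh(ωT) = 2.425935
x(T) = p + (x₀−p)·cosh(ωT) + (ẋ₀/ω)·sinh(ωT) ⇒ p·(1 − cosh) = x(T) − x₀·cosh − (ẋ₀/ω)·sinh
numerator   = -0.0105 − (0.1365)·2.623959 − (0.2780/2.8969)·2.425935 = -0.601474
denominator = 1 − 2.623959 = -1.623959
p = -0.601474 / -1.623959 = 0.3704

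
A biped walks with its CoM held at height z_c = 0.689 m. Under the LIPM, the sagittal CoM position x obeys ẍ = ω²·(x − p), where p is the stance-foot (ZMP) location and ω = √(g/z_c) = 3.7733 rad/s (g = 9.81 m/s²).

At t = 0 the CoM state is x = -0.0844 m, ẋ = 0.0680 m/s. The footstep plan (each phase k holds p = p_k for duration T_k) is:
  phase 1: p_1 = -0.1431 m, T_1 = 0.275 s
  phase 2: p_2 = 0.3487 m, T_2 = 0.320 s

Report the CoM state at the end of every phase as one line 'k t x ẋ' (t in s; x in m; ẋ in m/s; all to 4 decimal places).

1 0.2750 -0.0276 0.3814
2 0.5950 -0.1830 -1.4678

phase 1: p=-0.1431, T=0.275, ωT=1.037658, cosh=1.588440, sinh=1.234157; start (x,ẋ)=(-0.084400, 0.068000) → end (x,ẋ)=(-0.027617, 0.381371)
phase 2: p=0.3487, T=0.320, ωT=1.207456, cosh=1.821961, sinh=1.523004; start (x,ẋ)=(-0.027617, 0.381371) → end (x,ẋ)=(-0.183004, -1.467759)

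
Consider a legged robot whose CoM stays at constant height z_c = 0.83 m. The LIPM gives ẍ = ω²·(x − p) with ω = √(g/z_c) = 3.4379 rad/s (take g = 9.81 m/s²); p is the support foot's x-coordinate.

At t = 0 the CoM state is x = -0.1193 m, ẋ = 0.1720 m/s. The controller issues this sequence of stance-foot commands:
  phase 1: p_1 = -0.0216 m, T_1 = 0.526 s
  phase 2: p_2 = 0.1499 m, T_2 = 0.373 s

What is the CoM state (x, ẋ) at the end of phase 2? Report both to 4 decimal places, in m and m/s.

x = -0.7105, ẋ = -2.7715

phase 1: p=-0.0216, T=0.526, ωT=1.808335, cosh=3.132106, sinh=2.968179; start (x,ẋ)=(-0.119300, 0.172000) → end (x,ẋ)=(-0.179107, -0.458238)
phase 2: p=0.1499, T=0.373, ωT=1.282337, cosh=1.941221, sinh=1.663833; start (x,ẋ)=(-0.179107, -0.458238) → end (x,ẋ)=(-0.710548, -2.771492)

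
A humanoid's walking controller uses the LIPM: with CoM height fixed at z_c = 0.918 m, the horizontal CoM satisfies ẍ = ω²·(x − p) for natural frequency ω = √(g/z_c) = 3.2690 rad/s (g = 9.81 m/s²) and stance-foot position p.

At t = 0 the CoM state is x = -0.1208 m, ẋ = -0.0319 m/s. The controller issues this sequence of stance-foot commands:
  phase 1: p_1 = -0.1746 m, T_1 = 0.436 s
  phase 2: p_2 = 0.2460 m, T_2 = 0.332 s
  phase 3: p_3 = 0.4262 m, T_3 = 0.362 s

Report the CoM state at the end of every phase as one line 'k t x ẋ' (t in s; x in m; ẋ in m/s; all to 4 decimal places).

phase 1: p=-0.1746, T=0.436, ωT=1.425284, cosh=2.199740, sinh=1.959299; start (x,ẋ)=(-0.120800, -0.031900) → end (x,ẋ)=(-0.075374, 0.274415)
phase 2: p=0.2460, T=0.332, ωT=1.085308, cosh=1.649075, sinh=1.311277; start (x,ẋ)=(-0.075374, 0.274415) → end (x,ẋ)=(-0.173894, -0.925058)
phase 3: p=0.4262, T=0.362, ωT=1.183378, cosh=1.785814, sinh=1.479572; start (x,ẋ)=(-0.173894, -0.925058) → end (x,ẋ)=(-1.064145, -4.554471)

1 0.4360 -0.0754 0.2744
2 0.7680 -0.1739 -0.9251
3 1.1300 -1.0641 -4.5545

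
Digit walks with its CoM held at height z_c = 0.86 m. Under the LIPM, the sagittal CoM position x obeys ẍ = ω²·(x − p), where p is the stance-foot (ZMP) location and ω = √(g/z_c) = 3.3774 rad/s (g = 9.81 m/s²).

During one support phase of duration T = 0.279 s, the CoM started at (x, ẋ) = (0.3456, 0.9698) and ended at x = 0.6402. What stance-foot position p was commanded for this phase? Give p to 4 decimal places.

p = 0.3829

ωT = 3.3774·0.279 = 0.942295; cosh(ωT) = 1.477797, sinh(ωT) = 1.088065
x(T) = p + (x₀−p)·cosh(ωT) + (ẋ₀/ω)·sinh(ωT) ⇒ p·(1 − cosh) = x(T) − x₀·cosh − (ẋ₀/ω)·sinh
numerator   = 0.6402 − (0.3456)·1.477797 − (0.9698/3.3774)·1.088065 = -0.182958
denominator = 1 − 1.477797 = -0.477797
p = -0.182958 / -0.477797 = 0.3829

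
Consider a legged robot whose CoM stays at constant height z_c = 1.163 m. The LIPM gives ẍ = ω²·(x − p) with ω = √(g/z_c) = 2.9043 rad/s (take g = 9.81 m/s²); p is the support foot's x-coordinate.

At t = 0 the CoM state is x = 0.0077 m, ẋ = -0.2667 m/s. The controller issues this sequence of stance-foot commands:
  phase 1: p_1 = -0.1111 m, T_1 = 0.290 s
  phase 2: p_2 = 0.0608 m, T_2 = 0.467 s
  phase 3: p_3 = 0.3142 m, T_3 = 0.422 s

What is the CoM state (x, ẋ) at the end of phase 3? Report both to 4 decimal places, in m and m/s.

x = -0.8802, ẋ = -3.2349

phase 1: p=-0.1111, T=0.290, ωT=0.842247, cosh=1.376160, sinh=0.945418; start (x,ẋ)=(0.007700, -0.266700) → end (x,ẋ)=(-0.034429, -0.040823)
phase 2: p=0.0608, T=0.467, ωT=1.356308, cosh=2.069723, sinh=1.812113; start (x,ẋ)=(-0.034429, -0.040823) → end (x,ẋ)=(-0.161770, -0.585678)
phase 3: p=0.3142, T=0.422, ωT=1.225615, cosh=1.849918, sinh=1.556341; start (x,ẋ)=(-0.161770, -0.585678) → end (x,ẋ)=(-0.880155, -3.234877)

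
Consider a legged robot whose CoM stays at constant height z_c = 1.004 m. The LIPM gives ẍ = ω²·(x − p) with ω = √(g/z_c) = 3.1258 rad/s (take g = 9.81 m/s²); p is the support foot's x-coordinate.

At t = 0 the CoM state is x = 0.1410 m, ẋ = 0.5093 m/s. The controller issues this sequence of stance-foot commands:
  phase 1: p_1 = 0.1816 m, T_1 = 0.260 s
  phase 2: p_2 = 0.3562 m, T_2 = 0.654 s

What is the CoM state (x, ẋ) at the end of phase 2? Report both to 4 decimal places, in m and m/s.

phase 1: p=0.1816, T=0.260, ωT=0.812708, cosh=1.348829, sinh=0.905174; start (x,ẋ)=(0.141000, 0.509300) → end (x,ẋ)=(0.274321, 0.572085)
phase 2: p=0.3562, T=0.654, ωT=2.044273, cosh=3.926509, sinh=3.797034; start (x,ẋ)=(0.274321, 0.572085) → end (x,ẋ)=(0.729638, 1.274501)

x = 0.7296, ẋ = 1.2745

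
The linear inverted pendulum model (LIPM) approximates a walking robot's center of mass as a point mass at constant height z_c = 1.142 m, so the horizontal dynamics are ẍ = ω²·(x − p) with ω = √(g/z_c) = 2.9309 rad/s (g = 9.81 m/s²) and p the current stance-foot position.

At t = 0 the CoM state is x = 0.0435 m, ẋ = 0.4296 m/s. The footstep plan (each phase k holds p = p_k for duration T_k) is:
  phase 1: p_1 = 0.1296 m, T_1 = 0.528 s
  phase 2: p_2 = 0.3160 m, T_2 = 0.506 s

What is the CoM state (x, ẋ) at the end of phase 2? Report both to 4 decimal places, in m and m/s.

phase 1: p=0.1296, T=0.528, ωT=1.547515, cosh=2.456277, sinh=2.243501; start (x,ẋ)=(0.043500, 0.429600) → end (x,ẋ)=(0.246958, 0.489068)
phase 2: p=0.3160, T=0.506, ωT=1.483035, cosh=2.316624, sinh=2.089676; start (x,ẋ)=(0.246958, 0.489068) → end (x,ẋ)=(0.504752, 0.710131)

x = 0.5048, ẋ = 0.7101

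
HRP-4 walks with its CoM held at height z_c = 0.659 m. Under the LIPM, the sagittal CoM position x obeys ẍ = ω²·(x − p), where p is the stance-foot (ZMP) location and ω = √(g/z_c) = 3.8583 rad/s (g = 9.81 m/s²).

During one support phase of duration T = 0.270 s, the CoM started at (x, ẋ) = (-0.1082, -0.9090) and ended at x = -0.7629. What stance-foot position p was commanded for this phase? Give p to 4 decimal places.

p = 0.5024

ωT = 3.8583·0.270 = 1.041741; cosh(ωT) = 1.593493, sinh(ωT) = 1.240654
x(T) = p + (x₀−p)·cosh(ωT) + (ẋ₀/ω)·sinh(ωT) ⇒ p·(1 − cosh) = x(T) − x₀·cosh − (ẋ₀/ω)·sinh
numerator   = -0.7629 − (-0.1082)·1.593493 − (-0.9090/3.8583)·1.240654 = -0.298191
denominator = 1 − 1.593493 = -0.593493
p = -0.298191 / -0.593493 = 0.5024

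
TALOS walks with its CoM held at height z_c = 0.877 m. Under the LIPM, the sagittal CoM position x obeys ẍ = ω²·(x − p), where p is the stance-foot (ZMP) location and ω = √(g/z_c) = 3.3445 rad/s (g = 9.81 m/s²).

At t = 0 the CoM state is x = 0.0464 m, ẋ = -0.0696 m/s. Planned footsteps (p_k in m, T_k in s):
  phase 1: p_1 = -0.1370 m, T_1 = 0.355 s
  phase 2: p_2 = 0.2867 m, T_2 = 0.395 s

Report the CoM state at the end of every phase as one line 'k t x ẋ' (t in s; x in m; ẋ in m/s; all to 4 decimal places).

1 0.3550 0.1606 0.7871
2 0.7500 0.4433 0.8462

phase 1: p=-0.1370, T=0.355, ωT=1.187297, cosh=1.791627, sinh=1.486583; start (x,ẋ)=(0.046400, -0.069600) → end (x,ẋ)=(0.160648, 0.787145)
phase 2: p=0.2867, T=0.395, ωT=1.321078, cosh=2.007152, sinh=1.740305; start (x,ẋ)=(0.160648, 0.787145) → end (x,ẋ)=(0.443284, 0.846241)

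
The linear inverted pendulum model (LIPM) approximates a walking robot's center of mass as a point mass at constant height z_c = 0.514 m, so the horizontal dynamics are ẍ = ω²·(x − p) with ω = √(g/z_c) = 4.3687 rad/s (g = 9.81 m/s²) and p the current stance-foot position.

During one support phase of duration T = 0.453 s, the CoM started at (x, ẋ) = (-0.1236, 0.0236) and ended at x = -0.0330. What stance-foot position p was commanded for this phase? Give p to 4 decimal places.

p = -0.1502

ωT = 4.3687·0.453 = 1.979021; cosh(ωT) = 3.686930, sinh(ωT) = 3.548726
x(T) = p + (x₀−p)·cosh(ωT) + (ẋ₀/ω)·sinh(ωT) ⇒ p·(1 − cosh) = x(T) − x₀·cosh − (ẋ₀/ω)·sinh
numerator   = -0.0330 − (-0.1236)·3.686930 − (0.0236/4.3687)·3.548726 = 0.403534
denominator = 1 − 3.686930 = -2.686930
p = 0.403534 / -2.686930 = -0.1502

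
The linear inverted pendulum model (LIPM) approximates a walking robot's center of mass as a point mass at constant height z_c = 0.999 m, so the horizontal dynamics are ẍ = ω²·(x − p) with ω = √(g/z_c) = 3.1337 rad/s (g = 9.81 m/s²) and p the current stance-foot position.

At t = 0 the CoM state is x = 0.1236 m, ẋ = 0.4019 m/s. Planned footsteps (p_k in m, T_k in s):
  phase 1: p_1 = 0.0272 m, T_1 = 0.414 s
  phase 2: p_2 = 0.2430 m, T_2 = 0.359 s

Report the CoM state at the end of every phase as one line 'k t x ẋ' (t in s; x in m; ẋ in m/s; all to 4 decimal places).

phase 1: p=0.0272, T=0.414, ωT=1.297352, cosh=1.966423, sinh=1.693169; start (x,ẋ)=(0.123600, 0.401900) → end (x,ẋ)=(0.433914, 1.301793)
phase 2: p=0.2430, T=0.359, ωT=1.124998, cosh=1.702432, sinh=1.377779; start (x,ẋ)=(0.433914, 1.301793) → end (x,ẋ)=(1.140371, 3.040493)

1 0.4140 0.4339 1.3018
2 0.7730 1.1404 3.0405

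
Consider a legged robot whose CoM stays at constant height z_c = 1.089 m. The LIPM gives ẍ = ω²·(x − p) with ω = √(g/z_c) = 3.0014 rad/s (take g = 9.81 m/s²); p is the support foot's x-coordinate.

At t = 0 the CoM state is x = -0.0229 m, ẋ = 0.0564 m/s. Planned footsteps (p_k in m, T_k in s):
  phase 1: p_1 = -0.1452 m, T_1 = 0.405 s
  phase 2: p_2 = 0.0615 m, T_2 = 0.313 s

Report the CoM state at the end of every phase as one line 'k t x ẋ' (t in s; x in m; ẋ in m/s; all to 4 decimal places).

1 0.4050 0.1080 0.6680
2 0.7180 0.3713 1.1364

phase 1: p=-0.1452, T=0.405, ωT=1.215567, cosh=1.834374, sinh=1.537832; start (x,ẋ)=(-0.022900, 0.056400) → end (x,ẋ)=(0.108042, 0.667952)
phase 2: p=0.0615, T=0.313, ωT=0.939438, cosh=1.474695, sinh=1.083848; start (x,ẋ)=(0.108042, 0.667952) → end (x,ẋ)=(0.371342, 1.136429)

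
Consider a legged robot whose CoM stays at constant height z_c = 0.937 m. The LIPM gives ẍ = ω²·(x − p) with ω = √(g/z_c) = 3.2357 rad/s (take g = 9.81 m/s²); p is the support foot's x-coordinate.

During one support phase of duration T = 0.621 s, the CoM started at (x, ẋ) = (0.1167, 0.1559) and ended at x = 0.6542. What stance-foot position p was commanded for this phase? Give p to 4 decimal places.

ωT = 3.2357·0.621 = 2.009370; cosh(ωT) = 3.796344, sinh(ωT) = 3.662271
x(T) = p + (x₀−p)·cosh(ωT) + (ẋ₀/ω)·sinh(ωT) ⇒ p·(1 − cosh) = x(T) − x₀·cosh − (ẋ₀/ω)·sinh
numerator   = 0.6542 − (0.1167)·3.796344 − (0.1559/3.2357)·3.662271 = 0.034714
denominator = 1 − 3.796344 = -2.796344
p = 0.034714 / -2.796344 = -0.0124

p = -0.0124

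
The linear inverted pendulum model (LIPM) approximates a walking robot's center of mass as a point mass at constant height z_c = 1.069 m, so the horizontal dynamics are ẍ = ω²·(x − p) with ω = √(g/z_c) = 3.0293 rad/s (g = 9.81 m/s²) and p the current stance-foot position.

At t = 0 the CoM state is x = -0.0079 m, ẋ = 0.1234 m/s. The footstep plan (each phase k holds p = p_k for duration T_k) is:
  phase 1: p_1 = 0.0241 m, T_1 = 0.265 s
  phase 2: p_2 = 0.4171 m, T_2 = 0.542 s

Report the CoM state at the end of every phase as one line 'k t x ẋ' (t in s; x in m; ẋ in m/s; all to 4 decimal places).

1 0.2650 0.0176 0.0789
2 0.8070 -0.5887 -2.7971

phase 1: p=0.0241, T=0.265, ωT=0.802765, cosh=1.339895, sinh=0.891807; start (x,ẋ)=(-0.007900, 0.123400) → end (x,ẋ)=(0.017552, 0.078893)
phase 2: p=0.4171, T=0.542, ωT=1.641881, cosh=2.679245, sinh=2.485629; start (x,ẋ)=(0.017552, 0.078893) → end (x,ẋ)=(-0.588654, -2.797111)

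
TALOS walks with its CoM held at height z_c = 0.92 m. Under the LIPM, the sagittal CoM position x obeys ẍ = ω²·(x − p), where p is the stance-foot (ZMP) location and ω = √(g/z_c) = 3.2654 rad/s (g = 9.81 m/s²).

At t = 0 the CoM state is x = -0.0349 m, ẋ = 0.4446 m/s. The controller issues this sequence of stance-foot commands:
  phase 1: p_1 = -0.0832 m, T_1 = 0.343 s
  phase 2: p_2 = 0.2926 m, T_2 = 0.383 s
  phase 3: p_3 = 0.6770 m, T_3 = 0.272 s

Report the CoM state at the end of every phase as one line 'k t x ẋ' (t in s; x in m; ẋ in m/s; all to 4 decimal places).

1 0.3430 0.1851 0.9698
2 0.7260 0.5657 1.2699
3 0.9980 0.9115 1.4377

phase 1: p=-0.0832, T=0.343, ωT=1.120032, cosh=1.695611, sinh=1.369342; start (x,ẋ)=(-0.034900, 0.444600) → end (x,ẋ)=(0.185141, 0.969840)
phase 2: p=0.2926, T=0.383, ωT=1.250648, cosh=1.889463, sinh=1.603143; start (x,ẋ)=(0.185141, 0.969840) → end (x,ẋ)=(0.565701, 1.269936)
phase 3: p=0.6770, T=0.272, ωT=0.888189, cosh=1.421062, sinh=1.009661; start (x,ẋ)=(0.565701, 1.269936) → end (x,ẋ)=(0.911501, 1.437709)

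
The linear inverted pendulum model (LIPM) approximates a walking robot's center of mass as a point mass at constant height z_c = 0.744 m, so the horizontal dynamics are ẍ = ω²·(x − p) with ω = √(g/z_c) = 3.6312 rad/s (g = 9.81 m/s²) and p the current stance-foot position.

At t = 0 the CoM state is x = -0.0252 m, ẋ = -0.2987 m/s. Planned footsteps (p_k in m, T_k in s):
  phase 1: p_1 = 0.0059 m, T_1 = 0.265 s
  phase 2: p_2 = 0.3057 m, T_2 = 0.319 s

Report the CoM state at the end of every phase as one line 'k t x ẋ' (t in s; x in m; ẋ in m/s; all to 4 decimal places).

phase 1: p=0.0059, T=0.265, ωT=0.962268, cosh=1.499826, sinh=1.117801; start (x,ẋ)=(-0.025200, -0.298700) → end (x,ẋ)=(-0.132694, -0.574232)
phase 2: p=0.3057, T=0.319, ωT=1.158353, cosh=1.749343, sinh=1.435340; start (x,ẋ)=(-0.132694, -0.574232) → end (x,ẋ)=(-0.688184, -3.289441)

1 0.2650 -0.1327 -0.5742
2 0.5840 -0.6882 -3.2894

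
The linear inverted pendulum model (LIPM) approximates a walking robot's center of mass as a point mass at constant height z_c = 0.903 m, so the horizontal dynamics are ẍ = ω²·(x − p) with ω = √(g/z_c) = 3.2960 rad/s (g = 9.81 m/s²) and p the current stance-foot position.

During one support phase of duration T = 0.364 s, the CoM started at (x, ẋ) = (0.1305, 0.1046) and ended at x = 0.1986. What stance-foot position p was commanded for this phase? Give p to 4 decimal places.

p = 0.1056

ωT = 3.2960·0.364 = 1.199744; cosh(ωT) = 1.810269, sinh(ωT) = 1.508998
x(T) = p + (x₀−p)·cosh(ωT) + (ẋ₀/ω)·sinh(ωT) ⇒ p·(1 − cosh) = x(T) − x₀·cosh − (ẋ₀/ω)·sinh
numerator   = 0.1986 − (0.1305)·1.810269 − (0.1046/3.2960)·1.508998 = -0.085529
denominator = 1 − 1.810269 = -0.810269
p = -0.085529 / -0.810269 = 0.1056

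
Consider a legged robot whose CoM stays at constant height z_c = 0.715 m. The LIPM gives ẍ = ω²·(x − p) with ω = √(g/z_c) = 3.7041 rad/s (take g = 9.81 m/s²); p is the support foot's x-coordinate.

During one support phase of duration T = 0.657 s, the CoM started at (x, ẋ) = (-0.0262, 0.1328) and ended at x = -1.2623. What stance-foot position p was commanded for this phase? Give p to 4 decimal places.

ωT = 3.7041·0.657 = 2.433594; cosh(ωT) = 5.743748, sinh(ωT) = 5.656027
x(T) = p + (x₀−p)·cosh(ωT) + (ẋ₀/ω)·sinh(ωT) ⇒ p·(1 − cosh) = x(T) − x₀·cosh − (ẋ₀/ω)·sinh
numerator   = -1.2623 − (-0.0262)·5.743748 − (0.1328/3.7041)·5.656027 = -1.314595
denominator = 1 − 5.743748 = -4.743748
p = -1.314595 / -4.743748 = 0.2771

p = 0.2771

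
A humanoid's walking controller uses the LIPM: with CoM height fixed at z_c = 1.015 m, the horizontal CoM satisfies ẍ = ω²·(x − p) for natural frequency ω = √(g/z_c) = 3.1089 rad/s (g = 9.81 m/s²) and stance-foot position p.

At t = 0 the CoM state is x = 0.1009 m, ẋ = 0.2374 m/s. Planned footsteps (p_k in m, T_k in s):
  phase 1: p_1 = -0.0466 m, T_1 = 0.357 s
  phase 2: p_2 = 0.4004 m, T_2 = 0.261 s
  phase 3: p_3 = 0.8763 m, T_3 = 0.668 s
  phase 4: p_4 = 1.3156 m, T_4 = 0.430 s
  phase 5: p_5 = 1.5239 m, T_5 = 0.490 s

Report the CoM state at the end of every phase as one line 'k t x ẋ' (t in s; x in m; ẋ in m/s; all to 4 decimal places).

phase 1: p=-0.0466, T=0.357, ωT=1.109877, cosh=1.681793, sinh=1.352193; start (x,ẋ)=(0.100900, 0.237400) → end (x,ẋ)=(0.304720, 1.019323)
phase 2: p=0.4004, T=0.261, ωT=0.811423, cosh=1.347667, sinh=0.903442; start (x,ẋ)=(0.304720, 1.019323) → end (x,ẋ)=(0.567669, 1.104970)
phase 3: p=0.8763, T=0.668, ωT=2.076745, cosh=4.051898, sinh=3.926560; start (x,ẋ)=(0.567669, 1.104970) → end (x,ẋ)=(1.021342, 0.709678)
phase 4: p=1.3156, T=0.430, ωT=1.336827, cosh=2.034811, sinh=1.772134; start (x,ẋ)=(1.021342, 0.709678) → end (x,ẋ)=(1.121371, -0.177119)
phase 5: p=1.5239, T=0.490, ωT=1.523361, cosh=2.402798, sinh=2.184820; start (x,ẋ)=(1.121371, -0.177119) → end (x,ẋ)=(0.432232, -3.159712)

1 0.3570 0.3047 1.0193
2 0.6180 0.5677 1.1050
3 1.2860 1.0213 0.7097
4 1.7160 1.1214 -0.1771
5 2.2060 0.4322 -3.1597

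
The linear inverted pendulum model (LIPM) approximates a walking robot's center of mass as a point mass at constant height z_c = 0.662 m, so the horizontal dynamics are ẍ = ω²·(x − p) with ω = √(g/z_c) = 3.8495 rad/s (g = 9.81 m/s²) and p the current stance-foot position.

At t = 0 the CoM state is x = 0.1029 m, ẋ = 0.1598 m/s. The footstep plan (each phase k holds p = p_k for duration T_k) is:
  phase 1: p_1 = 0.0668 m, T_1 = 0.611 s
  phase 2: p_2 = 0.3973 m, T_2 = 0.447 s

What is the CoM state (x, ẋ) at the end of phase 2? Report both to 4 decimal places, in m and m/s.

phase 1: p=0.0668, T=0.611, ωT=2.352044, cosh=5.301102, sinh=5.205928; start (x,ẋ)=(0.102900, 0.159800) → end (x,ẋ)=(0.474278, 1.570568)
phase 2: p=0.3973, T=0.447, ωT=1.720727, cosh=2.883762, sinh=2.704825; start (x,ẋ)=(0.474278, 1.570568) → end (x,ẋ)=(1.722834, 5.330652)

x = 1.7228, ẋ = 5.3307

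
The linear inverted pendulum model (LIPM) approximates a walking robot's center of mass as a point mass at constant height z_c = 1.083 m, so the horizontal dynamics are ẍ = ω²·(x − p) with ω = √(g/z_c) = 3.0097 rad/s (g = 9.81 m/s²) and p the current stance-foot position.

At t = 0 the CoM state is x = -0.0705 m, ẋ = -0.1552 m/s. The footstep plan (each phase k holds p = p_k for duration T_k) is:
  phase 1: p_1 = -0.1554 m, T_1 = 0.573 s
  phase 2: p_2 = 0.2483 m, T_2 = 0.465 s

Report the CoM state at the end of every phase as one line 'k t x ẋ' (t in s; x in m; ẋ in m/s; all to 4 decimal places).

1 0.5730 -0.0497 0.2448
2 1.0380 -0.2377 -1.1809

phase 1: p=-0.1554, T=0.573, ωT=1.724558, cosh=2.894147, sinh=2.715895; start (x,ẋ)=(-0.070500, -0.155200) → end (x,ẋ)=(-0.049736, 0.244803)
phase 2: p=0.2483, T=0.465, ωT=1.399511, cosh=2.149967, sinh=1.903249; start (x,ẋ)=(-0.049736, 0.244803) → end (x,ẋ)=(-0.237662, -1.180895)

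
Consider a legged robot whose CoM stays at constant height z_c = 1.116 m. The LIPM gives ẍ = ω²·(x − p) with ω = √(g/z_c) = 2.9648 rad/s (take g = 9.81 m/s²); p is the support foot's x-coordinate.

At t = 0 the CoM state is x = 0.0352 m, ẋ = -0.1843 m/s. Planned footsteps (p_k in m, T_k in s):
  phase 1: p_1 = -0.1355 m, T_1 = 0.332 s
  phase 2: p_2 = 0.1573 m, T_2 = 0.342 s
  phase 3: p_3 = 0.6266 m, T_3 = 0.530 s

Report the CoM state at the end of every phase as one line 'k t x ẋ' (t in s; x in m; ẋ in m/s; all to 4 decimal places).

1 0.3320 0.0532 0.3016
2 0.6740 0.1167 0.1010
3 1.2040 -0.5749 -3.2273

phase 1: p=-0.1355, T=0.332, ωT=0.984314, cosh=1.524835, sinh=1.151139; start (x,ẋ)=(0.035200, -0.184300) → end (x,ẋ)=(0.053231, 0.301555)
phase 2: p=0.1573, T=0.342, ωT=1.013962, cosh=1.559639, sinh=1.196860; start (x,ẋ)=(0.053231, 0.301555) → end (x,ẋ)=(0.116725, 0.101034)
phase 3: p=0.6266, T=0.530, ωT=1.571344, cosh=2.510439, sinh=2.302673; start (x,ẋ)=(0.116725, 0.101034) → end (x,ẋ)=(-0.574940, -3.227259)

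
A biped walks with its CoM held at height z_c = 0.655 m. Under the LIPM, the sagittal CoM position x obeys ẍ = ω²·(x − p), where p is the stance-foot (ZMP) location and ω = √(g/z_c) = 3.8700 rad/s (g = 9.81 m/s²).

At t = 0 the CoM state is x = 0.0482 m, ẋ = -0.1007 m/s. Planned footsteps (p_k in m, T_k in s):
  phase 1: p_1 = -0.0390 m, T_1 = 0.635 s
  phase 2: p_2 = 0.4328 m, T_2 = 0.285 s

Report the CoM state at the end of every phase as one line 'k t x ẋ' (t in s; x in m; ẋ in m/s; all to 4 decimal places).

phase 1: p=-0.0390, T=0.635, ωT=2.457450, cosh=5.880328, sinh=5.794675; start (x,ẋ)=(0.048200, -0.100700) → end (x,ẋ)=(0.322983, 1.363345)
phase 2: p=0.4328, T=0.285, ωT=1.102950, cosh=1.672466, sinh=1.340575; start (x,ẋ)=(0.322983, 1.363345) → end (x,ẋ)=(0.721401, 1.710416)

1 0.6350 0.3230 1.3633
2 0.9200 0.7214 1.7104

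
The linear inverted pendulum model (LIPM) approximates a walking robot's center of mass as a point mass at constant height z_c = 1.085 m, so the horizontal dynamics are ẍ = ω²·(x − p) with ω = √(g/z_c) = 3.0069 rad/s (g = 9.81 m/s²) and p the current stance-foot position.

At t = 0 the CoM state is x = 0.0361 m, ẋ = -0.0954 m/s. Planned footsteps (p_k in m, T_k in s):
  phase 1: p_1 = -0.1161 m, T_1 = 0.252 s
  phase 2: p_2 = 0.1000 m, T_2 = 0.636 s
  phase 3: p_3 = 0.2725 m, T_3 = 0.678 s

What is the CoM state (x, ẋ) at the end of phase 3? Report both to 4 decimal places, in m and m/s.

x = 0.6614, ẋ = 1.2444

phase 1: p=-0.1161, T=0.252, ωT=0.757739, cosh=1.301086, sinh=0.832361; start (x,ẋ)=(0.036100, -0.095400) → end (x,ẋ)=(0.055517, 0.256806)
phase 2: p=0.1000, T=0.636, ωT=1.912388, cosh=3.458482, sinh=3.310755; start (x,ẋ)=(0.055517, 0.256806) → end (x,ẋ)=(0.228914, 0.445327)
phase 3: p=0.2725, T=0.678, ωT=2.038678, cosh=3.905326, sinh=3.775125; start (x,ẋ)=(0.228914, 0.445327) → end (x,ẋ)=(0.661383, 1.244378)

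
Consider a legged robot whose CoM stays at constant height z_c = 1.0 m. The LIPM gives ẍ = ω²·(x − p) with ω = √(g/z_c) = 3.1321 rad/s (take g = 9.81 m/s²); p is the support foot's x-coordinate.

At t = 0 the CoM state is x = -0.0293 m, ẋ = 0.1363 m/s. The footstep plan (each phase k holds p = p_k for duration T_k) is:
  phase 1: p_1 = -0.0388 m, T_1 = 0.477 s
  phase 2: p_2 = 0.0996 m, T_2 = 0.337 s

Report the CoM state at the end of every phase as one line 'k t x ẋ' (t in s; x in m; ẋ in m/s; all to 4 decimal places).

phase 1: p=-0.0388, T=0.477, ωT=1.494012, cosh=2.339701, sinh=2.115231; start (x,ẋ)=(-0.029300, 0.136300) → end (x,ẋ)=(0.075476, 0.381840)
phase 2: p=0.0996, T=0.337, ωT=1.055518, cosh=1.610737, sinh=1.262725; start (x,ẋ)=(0.075476, 0.381840) → end (x,ẋ)=(0.214683, 0.519633)

1 0.4770 0.0755 0.3818
2 0.8140 0.2147 0.5196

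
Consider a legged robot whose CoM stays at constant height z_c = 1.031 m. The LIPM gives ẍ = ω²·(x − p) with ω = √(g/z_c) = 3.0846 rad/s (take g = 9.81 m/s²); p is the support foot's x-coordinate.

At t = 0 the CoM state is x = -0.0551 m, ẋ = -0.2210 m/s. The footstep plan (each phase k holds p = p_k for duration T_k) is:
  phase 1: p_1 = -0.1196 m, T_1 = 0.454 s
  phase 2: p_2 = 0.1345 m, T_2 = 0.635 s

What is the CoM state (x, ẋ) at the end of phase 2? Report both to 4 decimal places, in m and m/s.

x = -0.8846, ẋ = -3.0477

phase 1: p=-0.1196, T=0.454, ωT=1.400408, cosh=2.151676, sinh=1.905180; start (x,ẋ)=(-0.055100, -0.221000) → end (x,ẋ)=(-0.117316, -0.096472)
phase 2: p=0.1345, T=0.635, ωT=1.958721, cosh=3.615646, sinh=3.474607; start (x,ẋ)=(-0.117316, -0.096472) → end (x,ẋ)=(-0.884647, -3.047714)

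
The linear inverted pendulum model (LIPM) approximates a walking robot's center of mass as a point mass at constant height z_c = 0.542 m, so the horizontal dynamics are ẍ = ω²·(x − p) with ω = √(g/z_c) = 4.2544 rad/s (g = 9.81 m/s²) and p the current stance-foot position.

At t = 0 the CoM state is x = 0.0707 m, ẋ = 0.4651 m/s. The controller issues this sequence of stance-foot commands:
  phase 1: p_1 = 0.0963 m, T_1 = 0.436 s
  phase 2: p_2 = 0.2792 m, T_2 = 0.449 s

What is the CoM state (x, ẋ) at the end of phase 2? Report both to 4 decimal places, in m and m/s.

phase 1: p=0.0963, T=0.436, ωT=1.854918, cosh=3.273821, sinh=3.117355; start (x,ẋ)=(0.070700, 0.465100) → end (x,ẋ)=(0.353286, 1.183135)
phase 2: p=0.2792, T=0.449, ωT=1.910226, cosh=3.451330, sinh=3.303283; start (x,ẋ)=(0.353286, 1.183135) → end (x,ẋ)=(1.453528, 5.124556)

x = 1.4535, ẋ = 5.1246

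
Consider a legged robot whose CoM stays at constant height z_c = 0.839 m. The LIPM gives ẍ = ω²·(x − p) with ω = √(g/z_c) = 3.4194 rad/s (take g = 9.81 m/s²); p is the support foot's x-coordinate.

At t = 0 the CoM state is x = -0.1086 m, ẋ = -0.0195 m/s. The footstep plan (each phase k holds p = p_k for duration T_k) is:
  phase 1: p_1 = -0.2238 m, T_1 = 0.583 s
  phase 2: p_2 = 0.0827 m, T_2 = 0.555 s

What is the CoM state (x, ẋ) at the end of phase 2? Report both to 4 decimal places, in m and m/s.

x = 1.7199, ẋ = 5.7468

phase 1: p=-0.2238, T=0.583, ωT=1.993510, cosh=3.738737, sinh=3.602521; start (x,ẋ)=(-0.108600, -0.019500) → end (x,ẋ)=(0.186358, 1.346181)
phase 2: p=0.0827, T=0.555, ωT=1.897767, cosh=3.410442, sinh=3.260539; start (x,ẋ)=(0.186358, 1.346181) → end (x,ẋ)=(1.719860, 5.746768)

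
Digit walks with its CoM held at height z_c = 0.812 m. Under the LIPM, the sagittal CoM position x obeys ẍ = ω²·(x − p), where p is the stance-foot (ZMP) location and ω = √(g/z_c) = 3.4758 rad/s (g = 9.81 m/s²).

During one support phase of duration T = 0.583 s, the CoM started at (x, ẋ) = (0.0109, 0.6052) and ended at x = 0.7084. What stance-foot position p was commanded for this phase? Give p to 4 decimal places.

ωT = 3.4758·0.583 = 2.026391; cosh(ωT) = 3.859235, sinh(ωT) = 3.727425
x(T) = p + (x₀−p)·cosh(ωT) + (ẋ₀/ω)·sinh(ωT) ⇒ p·(1 − cosh) = x(T) − x₀·cosh − (ẋ₀/ω)·sinh
numerator   = 0.7084 − (0.0109)·3.859235 − (0.6052/3.4758)·3.727425 = 0.017322
denominator = 1 − 3.859235 = -2.859235
p = 0.017322 / -2.859235 = -0.0061

p = -0.0061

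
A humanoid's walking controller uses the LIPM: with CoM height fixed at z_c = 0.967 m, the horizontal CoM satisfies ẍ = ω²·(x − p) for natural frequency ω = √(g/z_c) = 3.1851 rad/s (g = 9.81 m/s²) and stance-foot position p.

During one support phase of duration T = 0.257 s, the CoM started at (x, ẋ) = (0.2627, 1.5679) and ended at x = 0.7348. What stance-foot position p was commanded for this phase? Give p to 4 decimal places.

ωT = 3.1851·0.257 = 0.818571; cosh(ωT) = 1.354159, sinh(ωT) = 0.913098
x(T) = p + (x₀−p)·cosh(ωT) + (ẋ₀/ω)·sinh(ωT) ⇒ p·(1 − cosh) = x(T) − x₀·cosh − (ẋ₀/ω)·sinh
numerator   = 0.7348 − (0.2627)·1.354159 − (1.5679/3.1851)·0.913098 = -0.070420
denominator = 1 − 1.354159 = -0.354159
p = -0.070420 / -0.354159 = 0.1988

p = 0.1988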